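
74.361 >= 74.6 False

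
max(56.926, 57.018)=57.018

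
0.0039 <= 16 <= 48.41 True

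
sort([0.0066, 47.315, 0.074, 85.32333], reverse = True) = [85.32333, 47.315, 0.074, 0.0066]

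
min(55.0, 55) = 55.0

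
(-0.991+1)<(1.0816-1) True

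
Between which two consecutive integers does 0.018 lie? 0 and 1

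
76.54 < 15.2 False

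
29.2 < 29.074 False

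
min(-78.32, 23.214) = -78.32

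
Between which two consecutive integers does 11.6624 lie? 11 and 12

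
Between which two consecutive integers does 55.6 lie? 55 and 56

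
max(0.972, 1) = 1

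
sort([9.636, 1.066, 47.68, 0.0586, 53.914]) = [0.0586, 1.066, 9.636, 47.68, 53.914]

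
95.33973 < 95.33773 False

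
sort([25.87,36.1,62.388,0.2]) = [0.2,25.87,36.1,62.388]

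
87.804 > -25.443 True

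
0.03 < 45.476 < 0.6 False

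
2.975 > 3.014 False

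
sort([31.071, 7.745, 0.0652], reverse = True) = [31.071, 7.745, 0.0652]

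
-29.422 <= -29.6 False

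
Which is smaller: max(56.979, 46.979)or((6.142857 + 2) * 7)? max(56.979, 46.979)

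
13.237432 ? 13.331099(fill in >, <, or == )<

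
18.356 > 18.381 False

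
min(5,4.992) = 4.992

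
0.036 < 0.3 True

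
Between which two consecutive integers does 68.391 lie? 68 and 69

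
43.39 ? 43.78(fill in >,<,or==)<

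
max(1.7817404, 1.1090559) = 1.7817404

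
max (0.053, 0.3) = 0.3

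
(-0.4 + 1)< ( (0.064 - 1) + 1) False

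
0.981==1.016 False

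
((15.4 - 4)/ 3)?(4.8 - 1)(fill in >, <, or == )==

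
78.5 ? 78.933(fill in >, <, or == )<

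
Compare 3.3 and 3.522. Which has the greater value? 3.522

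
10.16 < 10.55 True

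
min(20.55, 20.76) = 20.55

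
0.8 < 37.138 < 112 True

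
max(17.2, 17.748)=17.748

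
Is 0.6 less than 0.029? No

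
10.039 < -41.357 False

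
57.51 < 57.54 True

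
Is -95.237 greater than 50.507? No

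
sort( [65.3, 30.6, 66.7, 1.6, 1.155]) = [1.155, 1.6, 30.6, 65.3, 66.7]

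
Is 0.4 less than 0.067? No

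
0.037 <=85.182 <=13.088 False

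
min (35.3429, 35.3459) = 35.3429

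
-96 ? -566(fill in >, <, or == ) >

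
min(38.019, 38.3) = 38.019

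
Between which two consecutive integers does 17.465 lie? 17 and 18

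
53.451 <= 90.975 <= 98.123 True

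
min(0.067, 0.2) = 0.067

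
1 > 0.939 True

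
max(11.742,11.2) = 11.742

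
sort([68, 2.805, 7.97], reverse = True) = [68, 7.97, 2.805]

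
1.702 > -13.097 True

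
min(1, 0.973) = 0.973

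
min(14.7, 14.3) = 14.3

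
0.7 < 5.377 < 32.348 True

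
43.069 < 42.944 False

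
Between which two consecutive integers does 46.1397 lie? 46 and 47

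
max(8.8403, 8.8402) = 8.8403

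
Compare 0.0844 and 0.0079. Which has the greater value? 0.0844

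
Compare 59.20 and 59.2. They are equal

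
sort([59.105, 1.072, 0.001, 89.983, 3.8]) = [0.001, 1.072, 3.8, 59.105, 89.983]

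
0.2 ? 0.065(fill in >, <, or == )>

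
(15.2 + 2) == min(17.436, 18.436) False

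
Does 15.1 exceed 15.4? No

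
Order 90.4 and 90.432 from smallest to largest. 90.4, 90.432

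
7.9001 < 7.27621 False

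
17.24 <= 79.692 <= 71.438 False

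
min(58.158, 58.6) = 58.158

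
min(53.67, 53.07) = 53.07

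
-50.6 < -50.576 True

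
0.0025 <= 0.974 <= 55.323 True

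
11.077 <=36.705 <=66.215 True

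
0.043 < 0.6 True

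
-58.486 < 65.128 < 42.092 False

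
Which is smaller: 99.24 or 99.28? 99.24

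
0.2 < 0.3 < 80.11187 True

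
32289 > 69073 False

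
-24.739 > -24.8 True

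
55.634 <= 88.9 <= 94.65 True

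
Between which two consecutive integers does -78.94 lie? -79 and -78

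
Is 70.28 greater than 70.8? No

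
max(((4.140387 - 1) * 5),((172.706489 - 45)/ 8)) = 15.963311125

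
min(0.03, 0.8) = 0.03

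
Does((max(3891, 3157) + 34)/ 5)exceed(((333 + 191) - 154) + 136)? Yes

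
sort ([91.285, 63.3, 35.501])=[35.501, 63.3, 91.285]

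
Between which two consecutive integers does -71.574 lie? -72 and -71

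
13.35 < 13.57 True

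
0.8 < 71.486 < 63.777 False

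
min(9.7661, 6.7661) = 6.7661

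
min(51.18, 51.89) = 51.18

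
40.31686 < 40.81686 True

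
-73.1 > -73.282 True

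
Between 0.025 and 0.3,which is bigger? 0.3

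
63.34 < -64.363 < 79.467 False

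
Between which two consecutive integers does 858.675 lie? 858 and 859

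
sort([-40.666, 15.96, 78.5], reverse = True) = [78.5, 15.96, -40.666]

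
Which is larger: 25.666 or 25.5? 25.666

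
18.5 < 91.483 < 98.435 True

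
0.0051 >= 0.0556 False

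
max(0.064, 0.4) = 0.4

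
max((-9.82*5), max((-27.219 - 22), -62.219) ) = -49.1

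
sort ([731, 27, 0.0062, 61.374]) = [0.0062, 27, 61.374, 731]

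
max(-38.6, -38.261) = -38.261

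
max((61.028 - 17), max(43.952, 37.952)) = 44.028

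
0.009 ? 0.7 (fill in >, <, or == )<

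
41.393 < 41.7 True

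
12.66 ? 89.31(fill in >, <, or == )<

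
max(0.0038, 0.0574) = 0.0574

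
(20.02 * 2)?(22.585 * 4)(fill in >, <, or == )<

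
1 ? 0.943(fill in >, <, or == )>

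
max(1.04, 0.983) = 1.04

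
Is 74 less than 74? No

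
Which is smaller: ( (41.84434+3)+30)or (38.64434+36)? (38.64434+36)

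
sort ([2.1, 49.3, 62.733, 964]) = [2.1, 49.3, 62.733, 964]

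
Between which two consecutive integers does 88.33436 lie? 88 and 89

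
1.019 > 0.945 True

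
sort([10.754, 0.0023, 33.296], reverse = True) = [33.296, 10.754, 0.0023]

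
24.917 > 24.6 True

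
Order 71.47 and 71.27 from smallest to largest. 71.27, 71.47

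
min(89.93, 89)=89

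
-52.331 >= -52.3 False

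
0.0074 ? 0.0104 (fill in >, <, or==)<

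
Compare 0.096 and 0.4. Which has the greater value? 0.4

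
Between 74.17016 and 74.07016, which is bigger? 74.17016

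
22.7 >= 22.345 True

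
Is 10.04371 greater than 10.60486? No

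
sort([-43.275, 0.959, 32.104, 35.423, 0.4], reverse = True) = [35.423, 32.104, 0.959, 0.4, -43.275]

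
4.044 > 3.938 True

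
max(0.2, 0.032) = 0.2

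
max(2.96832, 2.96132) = 2.96832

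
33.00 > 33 False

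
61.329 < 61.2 False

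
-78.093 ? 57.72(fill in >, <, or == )<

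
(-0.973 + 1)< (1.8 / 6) True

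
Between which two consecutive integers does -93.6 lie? -94 and -93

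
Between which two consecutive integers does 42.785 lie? 42 and 43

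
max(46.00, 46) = 46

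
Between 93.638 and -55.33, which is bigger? 93.638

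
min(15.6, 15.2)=15.2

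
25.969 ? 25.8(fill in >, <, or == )>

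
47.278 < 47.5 True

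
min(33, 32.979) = 32.979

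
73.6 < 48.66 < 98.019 False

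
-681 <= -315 True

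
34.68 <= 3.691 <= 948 False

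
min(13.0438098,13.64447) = 13.0438098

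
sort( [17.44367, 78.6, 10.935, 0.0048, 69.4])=[0.0048, 10.935, 17.44367, 69.4, 78.6]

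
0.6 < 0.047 False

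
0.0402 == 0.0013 False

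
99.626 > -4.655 True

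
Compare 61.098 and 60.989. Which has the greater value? 61.098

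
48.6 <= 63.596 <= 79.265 True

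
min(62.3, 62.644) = 62.3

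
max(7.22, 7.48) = 7.48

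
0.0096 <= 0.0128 True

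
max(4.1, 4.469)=4.469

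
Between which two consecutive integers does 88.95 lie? 88 and 89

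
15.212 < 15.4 True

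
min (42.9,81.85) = 42.9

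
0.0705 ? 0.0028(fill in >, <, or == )>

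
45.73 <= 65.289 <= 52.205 False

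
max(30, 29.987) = 30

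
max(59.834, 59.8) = 59.834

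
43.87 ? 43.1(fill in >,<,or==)>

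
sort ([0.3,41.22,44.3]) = [0.3,41.22,44.3]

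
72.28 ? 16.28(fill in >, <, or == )>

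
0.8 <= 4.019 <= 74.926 True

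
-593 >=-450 False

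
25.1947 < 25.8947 True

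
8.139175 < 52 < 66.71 True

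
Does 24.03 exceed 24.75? No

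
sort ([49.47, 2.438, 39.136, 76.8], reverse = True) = [76.8, 49.47, 39.136, 2.438]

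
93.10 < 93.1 False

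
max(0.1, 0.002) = 0.1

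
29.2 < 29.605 True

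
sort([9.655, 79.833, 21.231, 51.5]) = [9.655, 21.231, 51.5, 79.833]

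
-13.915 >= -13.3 False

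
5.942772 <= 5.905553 False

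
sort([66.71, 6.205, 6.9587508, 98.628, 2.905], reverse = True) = [98.628, 66.71, 6.9587508, 6.205, 2.905]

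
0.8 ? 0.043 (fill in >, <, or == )>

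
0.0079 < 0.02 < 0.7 True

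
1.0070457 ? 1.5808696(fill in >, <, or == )<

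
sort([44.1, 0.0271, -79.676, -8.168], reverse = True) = [44.1, 0.0271, -8.168, -79.676]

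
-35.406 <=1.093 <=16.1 True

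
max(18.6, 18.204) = 18.6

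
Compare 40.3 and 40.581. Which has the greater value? 40.581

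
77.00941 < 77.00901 False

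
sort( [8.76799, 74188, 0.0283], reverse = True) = [74188, 8.76799, 0.0283]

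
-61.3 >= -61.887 True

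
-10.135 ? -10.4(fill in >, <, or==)>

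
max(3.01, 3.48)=3.48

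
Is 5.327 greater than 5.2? Yes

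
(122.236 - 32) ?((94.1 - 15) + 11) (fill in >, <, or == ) >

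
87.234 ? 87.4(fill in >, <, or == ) <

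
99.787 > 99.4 True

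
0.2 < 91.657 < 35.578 False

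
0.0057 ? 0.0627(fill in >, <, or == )<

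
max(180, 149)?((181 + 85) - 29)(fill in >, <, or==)<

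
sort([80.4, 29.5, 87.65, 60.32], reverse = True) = [87.65, 80.4, 60.32, 29.5]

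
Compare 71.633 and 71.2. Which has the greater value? 71.633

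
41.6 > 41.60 False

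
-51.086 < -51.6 False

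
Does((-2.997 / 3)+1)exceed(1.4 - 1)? No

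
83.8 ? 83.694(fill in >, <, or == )>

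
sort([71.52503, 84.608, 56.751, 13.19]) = [13.19, 56.751, 71.52503, 84.608]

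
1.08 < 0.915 False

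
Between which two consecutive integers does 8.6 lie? 8 and 9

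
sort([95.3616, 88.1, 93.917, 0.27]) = [0.27, 88.1, 93.917, 95.3616]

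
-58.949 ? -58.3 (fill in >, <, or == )<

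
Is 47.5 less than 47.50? No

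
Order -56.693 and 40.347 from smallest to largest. -56.693, 40.347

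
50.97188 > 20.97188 True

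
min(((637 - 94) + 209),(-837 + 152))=-685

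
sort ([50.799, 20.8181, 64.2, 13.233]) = [13.233, 20.8181, 50.799, 64.2]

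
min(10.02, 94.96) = 10.02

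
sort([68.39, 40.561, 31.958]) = [31.958, 40.561, 68.39]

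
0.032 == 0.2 False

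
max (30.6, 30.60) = 30.60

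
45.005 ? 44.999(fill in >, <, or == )>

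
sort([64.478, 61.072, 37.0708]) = [37.0708, 61.072, 64.478]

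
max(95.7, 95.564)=95.7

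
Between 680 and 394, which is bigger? 680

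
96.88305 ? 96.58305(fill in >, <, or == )>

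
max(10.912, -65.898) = 10.912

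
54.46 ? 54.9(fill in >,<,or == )<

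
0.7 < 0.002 False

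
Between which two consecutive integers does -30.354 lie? -31 and -30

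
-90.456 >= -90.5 True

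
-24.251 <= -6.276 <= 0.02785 True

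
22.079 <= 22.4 True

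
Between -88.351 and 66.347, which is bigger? 66.347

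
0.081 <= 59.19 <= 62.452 True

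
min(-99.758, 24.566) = -99.758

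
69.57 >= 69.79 False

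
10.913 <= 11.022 True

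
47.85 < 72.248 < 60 False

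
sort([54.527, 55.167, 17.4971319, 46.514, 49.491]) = [17.4971319, 46.514, 49.491, 54.527, 55.167]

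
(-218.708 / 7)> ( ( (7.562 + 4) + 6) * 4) False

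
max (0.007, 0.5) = 0.5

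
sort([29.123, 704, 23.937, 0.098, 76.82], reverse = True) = [704, 76.82, 29.123, 23.937, 0.098]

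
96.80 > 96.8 False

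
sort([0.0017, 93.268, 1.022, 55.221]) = [0.0017, 1.022, 55.221, 93.268]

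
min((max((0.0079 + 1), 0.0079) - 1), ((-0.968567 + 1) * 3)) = 0.0079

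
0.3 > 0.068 True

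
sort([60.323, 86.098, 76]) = [60.323, 76, 86.098]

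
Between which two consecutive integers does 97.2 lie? 97 and 98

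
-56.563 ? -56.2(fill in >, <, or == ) <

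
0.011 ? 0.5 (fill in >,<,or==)<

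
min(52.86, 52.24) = 52.24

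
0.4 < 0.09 False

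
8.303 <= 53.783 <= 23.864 False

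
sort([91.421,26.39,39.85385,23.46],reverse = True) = [91.421,39.85385,26.39,23.46]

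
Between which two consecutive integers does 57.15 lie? 57 and 58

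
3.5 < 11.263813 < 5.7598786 False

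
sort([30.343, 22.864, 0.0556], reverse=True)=[30.343, 22.864, 0.0556]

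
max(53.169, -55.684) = 53.169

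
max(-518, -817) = -518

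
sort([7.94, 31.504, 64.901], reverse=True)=[64.901, 31.504, 7.94]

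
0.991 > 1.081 False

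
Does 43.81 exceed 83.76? No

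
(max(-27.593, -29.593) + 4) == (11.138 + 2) False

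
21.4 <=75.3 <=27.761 False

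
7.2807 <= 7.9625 True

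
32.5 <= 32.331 False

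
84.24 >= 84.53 False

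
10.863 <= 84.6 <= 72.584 False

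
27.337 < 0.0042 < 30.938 False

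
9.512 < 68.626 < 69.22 True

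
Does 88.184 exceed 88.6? No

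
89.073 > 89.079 False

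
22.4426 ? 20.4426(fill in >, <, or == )>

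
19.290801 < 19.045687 False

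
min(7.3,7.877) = 7.3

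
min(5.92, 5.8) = 5.8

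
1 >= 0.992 True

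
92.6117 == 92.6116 False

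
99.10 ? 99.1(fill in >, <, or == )==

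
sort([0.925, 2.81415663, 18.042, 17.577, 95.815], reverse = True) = [95.815, 18.042, 17.577, 2.81415663, 0.925]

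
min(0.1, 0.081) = 0.081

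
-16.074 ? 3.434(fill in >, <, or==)<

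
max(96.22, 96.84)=96.84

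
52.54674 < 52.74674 True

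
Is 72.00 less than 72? No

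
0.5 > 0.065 True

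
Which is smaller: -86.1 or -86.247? -86.247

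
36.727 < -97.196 False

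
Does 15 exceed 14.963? Yes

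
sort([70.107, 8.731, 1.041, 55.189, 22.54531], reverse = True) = [70.107, 55.189, 22.54531, 8.731, 1.041]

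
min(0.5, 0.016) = 0.016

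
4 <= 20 True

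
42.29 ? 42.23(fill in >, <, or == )>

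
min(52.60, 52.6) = 52.60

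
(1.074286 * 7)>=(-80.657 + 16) True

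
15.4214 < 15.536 True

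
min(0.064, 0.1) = 0.064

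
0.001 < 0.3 True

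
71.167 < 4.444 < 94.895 False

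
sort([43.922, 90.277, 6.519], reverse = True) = [90.277, 43.922, 6.519]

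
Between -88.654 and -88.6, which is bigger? -88.6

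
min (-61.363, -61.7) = -61.7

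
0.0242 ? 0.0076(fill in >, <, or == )>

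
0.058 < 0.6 True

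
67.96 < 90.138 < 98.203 True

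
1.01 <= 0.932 False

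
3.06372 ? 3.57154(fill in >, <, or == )<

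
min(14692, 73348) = 14692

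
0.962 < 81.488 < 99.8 True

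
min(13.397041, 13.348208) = 13.348208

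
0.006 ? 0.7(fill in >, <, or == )<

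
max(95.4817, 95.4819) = 95.4819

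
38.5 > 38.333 True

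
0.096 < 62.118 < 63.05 True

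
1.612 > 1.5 True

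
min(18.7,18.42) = 18.42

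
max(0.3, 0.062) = 0.3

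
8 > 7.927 True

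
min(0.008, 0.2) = 0.008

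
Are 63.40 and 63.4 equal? Yes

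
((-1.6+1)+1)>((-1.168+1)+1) False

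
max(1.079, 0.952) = 1.079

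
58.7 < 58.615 False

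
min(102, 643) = 102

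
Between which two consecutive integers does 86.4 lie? 86 and 87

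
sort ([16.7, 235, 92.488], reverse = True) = [235, 92.488, 16.7]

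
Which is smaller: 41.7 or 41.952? 41.7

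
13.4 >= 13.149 True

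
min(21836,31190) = 21836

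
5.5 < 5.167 False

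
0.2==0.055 False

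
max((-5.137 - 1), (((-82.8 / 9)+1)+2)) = -6.137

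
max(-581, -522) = -522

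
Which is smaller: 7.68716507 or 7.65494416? 7.65494416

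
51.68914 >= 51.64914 True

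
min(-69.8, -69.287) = -69.8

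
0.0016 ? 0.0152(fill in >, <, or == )<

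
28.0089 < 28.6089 True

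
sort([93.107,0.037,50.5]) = [0.037,50.5,93.107]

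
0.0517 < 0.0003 False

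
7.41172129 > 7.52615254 False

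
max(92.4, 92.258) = 92.4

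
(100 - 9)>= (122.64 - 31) False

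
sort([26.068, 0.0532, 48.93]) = [0.0532, 26.068, 48.93]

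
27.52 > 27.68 False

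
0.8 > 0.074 True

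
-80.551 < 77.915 True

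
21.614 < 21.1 False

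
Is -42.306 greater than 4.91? No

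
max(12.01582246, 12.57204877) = 12.57204877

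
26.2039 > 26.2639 False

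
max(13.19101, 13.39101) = 13.39101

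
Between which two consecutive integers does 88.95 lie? 88 and 89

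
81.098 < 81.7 True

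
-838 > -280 False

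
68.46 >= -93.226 True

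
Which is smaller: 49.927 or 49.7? 49.7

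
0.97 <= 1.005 True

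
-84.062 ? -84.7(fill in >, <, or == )>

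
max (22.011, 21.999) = 22.011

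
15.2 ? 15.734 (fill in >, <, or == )<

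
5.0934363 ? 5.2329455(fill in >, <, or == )<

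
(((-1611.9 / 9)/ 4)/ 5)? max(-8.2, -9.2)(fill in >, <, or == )<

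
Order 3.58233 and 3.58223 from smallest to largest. 3.58223, 3.58233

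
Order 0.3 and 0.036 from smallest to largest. 0.036,0.3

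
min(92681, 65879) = 65879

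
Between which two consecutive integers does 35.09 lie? 35 and 36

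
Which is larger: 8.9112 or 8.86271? 8.9112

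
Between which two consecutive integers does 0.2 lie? 0 and 1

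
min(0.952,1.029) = 0.952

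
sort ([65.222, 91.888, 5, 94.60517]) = [5, 65.222, 91.888, 94.60517]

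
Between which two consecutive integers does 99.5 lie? 99 and 100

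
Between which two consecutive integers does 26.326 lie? 26 and 27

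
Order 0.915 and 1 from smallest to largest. 0.915, 1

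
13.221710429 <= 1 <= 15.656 False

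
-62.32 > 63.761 False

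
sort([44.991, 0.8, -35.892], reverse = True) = [44.991, 0.8, -35.892]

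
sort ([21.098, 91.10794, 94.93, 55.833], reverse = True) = [94.93, 91.10794, 55.833, 21.098]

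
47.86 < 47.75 False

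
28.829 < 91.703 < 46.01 False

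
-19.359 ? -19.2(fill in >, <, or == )<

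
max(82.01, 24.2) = 82.01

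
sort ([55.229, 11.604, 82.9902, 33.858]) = [11.604, 33.858, 55.229, 82.9902]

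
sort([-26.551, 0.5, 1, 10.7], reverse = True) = [10.7, 1, 0.5, -26.551]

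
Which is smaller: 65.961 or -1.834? -1.834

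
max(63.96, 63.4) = 63.96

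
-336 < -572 False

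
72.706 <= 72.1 False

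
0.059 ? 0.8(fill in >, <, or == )<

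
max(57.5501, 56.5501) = 57.5501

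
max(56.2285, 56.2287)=56.2287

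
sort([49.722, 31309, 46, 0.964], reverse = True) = [31309, 49.722, 46, 0.964]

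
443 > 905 False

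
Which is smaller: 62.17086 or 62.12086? 62.12086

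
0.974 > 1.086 False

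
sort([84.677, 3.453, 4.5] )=[3.453, 4.5, 84.677]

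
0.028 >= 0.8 False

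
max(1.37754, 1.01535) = 1.37754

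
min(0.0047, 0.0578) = 0.0047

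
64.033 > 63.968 True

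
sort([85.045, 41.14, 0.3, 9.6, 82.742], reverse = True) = [85.045, 82.742, 41.14, 9.6, 0.3]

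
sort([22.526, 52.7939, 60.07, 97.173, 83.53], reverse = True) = [97.173, 83.53, 60.07, 52.7939, 22.526]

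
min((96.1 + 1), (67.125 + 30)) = 97.1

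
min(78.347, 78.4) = 78.347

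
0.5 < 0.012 False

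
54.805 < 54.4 False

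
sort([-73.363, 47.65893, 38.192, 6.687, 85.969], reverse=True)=[85.969, 47.65893, 38.192, 6.687, -73.363]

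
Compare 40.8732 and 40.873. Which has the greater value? 40.8732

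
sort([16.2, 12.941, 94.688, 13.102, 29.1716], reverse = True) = [94.688, 29.1716, 16.2, 13.102, 12.941]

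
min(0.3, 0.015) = 0.015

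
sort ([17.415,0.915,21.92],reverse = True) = [21.92,17.415,0.915]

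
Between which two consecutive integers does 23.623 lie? 23 and 24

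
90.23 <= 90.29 True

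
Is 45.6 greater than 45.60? No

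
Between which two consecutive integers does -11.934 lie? -12 and -11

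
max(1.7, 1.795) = 1.795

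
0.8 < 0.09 False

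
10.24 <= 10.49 True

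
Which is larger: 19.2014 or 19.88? 19.88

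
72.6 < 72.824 True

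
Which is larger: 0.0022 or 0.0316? 0.0316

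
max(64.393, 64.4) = 64.4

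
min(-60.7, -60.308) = -60.7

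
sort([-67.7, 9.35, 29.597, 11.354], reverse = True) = [29.597, 11.354, 9.35, -67.7]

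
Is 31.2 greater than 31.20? No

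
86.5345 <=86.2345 False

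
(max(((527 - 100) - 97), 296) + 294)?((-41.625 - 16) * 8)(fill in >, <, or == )>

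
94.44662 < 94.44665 True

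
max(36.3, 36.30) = 36.30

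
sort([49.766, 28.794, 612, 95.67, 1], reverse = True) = [612, 95.67, 49.766, 28.794, 1]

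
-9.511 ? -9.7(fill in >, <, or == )>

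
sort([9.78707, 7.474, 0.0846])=[0.0846, 7.474, 9.78707]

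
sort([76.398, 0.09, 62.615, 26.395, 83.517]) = [0.09, 26.395, 62.615, 76.398, 83.517]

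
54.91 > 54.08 True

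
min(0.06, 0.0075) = 0.0075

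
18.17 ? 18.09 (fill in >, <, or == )>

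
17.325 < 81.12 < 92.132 True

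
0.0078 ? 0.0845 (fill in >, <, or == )<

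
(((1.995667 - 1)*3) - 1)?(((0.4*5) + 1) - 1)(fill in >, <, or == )<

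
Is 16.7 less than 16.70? No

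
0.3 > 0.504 False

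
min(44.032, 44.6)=44.032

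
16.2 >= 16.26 False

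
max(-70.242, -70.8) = -70.242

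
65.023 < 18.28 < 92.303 False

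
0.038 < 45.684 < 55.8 True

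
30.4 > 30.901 False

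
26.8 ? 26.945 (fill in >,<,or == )<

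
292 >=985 False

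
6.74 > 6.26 True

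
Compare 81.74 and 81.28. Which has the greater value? 81.74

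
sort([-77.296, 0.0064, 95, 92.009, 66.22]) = [-77.296, 0.0064, 66.22, 92.009, 95]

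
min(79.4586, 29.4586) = 29.4586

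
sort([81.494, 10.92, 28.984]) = [10.92, 28.984, 81.494]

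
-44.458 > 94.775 False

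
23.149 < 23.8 True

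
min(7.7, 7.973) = 7.7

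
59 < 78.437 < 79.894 True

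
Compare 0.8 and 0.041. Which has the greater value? 0.8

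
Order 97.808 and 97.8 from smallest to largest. 97.8, 97.808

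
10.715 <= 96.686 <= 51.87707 False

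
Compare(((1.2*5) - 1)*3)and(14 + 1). They are equal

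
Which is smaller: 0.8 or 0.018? 0.018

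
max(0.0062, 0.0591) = 0.0591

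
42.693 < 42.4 False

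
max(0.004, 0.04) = 0.04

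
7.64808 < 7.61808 False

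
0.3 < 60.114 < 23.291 False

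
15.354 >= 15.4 False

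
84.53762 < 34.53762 False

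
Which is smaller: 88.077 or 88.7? 88.077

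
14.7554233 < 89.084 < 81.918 False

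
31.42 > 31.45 False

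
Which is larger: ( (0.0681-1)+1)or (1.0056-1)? ( (0.0681-1)+1)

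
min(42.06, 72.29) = 42.06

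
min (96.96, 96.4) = 96.4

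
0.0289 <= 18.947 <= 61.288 True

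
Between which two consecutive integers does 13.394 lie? 13 and 14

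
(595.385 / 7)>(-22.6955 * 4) True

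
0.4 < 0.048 False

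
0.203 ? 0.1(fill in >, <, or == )>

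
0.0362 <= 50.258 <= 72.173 True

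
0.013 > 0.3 False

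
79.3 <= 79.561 True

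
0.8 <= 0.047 False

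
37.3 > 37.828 False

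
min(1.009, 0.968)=0.968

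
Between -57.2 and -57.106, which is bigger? -57.106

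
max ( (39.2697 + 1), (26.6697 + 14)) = 40.6697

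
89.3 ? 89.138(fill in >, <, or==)>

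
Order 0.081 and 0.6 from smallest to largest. 0.081, 0.6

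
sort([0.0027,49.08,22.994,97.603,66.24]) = [0.0027,22.994,49.08,66.24,97.603]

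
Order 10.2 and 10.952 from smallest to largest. 10.2, 10.952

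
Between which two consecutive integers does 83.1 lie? 83 and 84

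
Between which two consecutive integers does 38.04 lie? 38 and 39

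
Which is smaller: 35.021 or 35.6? 35.021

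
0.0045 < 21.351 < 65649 True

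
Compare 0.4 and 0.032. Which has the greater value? 0.4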